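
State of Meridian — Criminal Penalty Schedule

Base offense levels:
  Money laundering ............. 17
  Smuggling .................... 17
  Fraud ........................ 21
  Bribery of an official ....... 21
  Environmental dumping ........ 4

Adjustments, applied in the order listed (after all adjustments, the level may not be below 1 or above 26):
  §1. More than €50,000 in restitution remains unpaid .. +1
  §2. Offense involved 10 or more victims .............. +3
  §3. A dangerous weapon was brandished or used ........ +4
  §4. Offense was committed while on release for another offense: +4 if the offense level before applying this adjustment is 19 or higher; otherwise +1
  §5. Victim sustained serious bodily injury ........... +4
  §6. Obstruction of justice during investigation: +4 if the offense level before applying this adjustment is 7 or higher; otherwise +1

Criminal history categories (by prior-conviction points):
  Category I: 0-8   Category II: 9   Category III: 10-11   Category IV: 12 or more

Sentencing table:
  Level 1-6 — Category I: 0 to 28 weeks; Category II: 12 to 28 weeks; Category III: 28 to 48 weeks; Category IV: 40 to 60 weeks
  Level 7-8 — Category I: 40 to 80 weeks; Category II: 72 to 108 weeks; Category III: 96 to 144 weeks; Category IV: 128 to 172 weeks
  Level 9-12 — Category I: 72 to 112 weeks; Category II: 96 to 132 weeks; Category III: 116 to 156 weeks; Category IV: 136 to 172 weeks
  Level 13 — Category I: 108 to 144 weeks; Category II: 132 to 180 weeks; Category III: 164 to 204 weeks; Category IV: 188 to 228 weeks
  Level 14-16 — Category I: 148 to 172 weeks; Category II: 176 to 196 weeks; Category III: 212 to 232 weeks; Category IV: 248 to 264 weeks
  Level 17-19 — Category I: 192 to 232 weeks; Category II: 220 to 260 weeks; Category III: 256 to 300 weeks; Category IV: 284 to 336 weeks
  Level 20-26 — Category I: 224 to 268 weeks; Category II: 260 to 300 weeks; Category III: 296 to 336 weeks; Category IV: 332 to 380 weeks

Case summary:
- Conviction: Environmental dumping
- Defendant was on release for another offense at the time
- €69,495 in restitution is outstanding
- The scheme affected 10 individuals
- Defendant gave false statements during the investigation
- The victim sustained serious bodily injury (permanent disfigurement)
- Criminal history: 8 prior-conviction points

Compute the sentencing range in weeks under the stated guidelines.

192-232 weeks

Base offense level for environmental dumping: 4.
§1 applies: 4 + 1 = 5.
§2 applies: 5 + 3 = 8.
§3 does not apply.
§4 applies (level before this adjustment is 8 < 19, so +1): 8 + 1 = 9.
§5 applies: 9 + 4 = 13.
§6 applies (level before this adjustment is 13 ≥ 7, so +4): 13 + 4 = 17.
Final offense level: 17.
Criminal history: 8 prior points → Category I (0-8).
Level 17 falls in the 17-19 band.
Grid: Level 17-19 × Category I = 192-232 weeks.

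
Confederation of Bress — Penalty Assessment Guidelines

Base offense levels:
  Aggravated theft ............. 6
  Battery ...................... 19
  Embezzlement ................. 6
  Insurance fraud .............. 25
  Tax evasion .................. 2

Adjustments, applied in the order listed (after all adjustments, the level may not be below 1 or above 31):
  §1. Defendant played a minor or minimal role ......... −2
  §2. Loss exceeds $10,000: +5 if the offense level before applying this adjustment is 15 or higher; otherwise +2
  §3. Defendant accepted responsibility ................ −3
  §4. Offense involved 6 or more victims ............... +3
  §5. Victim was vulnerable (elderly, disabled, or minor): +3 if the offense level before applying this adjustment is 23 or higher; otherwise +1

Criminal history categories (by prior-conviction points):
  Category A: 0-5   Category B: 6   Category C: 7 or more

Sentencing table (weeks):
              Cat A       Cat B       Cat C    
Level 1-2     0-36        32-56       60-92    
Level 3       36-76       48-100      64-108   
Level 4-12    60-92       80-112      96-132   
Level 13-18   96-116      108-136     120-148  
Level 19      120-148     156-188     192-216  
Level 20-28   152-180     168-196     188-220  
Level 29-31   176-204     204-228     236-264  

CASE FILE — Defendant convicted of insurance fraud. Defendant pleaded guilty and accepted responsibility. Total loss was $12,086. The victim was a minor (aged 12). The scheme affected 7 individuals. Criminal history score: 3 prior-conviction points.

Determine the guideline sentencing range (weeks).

Base offense level for insurance fraud: 25.
§2 applies (level before this adjustment is 25 ≥ 15, so +5): 25 + 5 = 30.
§3 applies: 30 − 3 = 27.
§4 applies: 27 + 3 = 30.
§5 applies (level before this adjustment is 30 ≥ 23, so +3): 30 + 3 = 33.
Level 33 exceeds the maximum of 31; capped at 31.
Final offense level: 31.
Criminal history: 3 prior points → Category A (0-5).
Level 31 falls in the 29-31 band.
Grid: Level 29-31 × Category A = 176-204 weeks.

176-204 weeks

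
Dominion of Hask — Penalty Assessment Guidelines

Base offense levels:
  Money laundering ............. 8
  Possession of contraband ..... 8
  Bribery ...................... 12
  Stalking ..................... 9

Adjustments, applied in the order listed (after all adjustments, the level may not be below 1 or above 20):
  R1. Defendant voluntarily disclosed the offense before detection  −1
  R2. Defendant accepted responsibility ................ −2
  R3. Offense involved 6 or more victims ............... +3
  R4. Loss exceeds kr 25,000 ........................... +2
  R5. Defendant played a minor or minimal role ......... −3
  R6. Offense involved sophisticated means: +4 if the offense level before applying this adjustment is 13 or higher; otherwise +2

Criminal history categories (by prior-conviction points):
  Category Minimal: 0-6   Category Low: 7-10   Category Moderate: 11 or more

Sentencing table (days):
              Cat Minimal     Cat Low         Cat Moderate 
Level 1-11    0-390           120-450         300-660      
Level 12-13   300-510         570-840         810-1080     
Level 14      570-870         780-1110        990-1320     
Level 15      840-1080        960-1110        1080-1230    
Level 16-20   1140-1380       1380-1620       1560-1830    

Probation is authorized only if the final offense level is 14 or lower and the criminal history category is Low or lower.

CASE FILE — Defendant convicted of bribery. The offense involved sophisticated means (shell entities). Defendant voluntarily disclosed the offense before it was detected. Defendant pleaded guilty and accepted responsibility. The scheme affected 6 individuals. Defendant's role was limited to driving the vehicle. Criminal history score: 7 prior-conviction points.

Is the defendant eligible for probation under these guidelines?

Yes

Base offense level for bribery: 12.
R1 applies: 12 − 1 = 11.
R2 applies: 11 − 2 = 9.
R3 applies: 9 + 3 = 12.
R4 does not apply.
R5 applies: 12 − 3 = 9.
R6 applies (level before this adjustment is 9 < 13, so +2): 9 + 2 = 11.
Final offense level: 11.
Criminal history: 7 prior points → Category Low (7-10).
Level 11 falls in the 1-11 band.
Grid: Level 1-11 × Category Low = 120-450 days.
Probation check: level 11 ≤ 14 and category Low ≤ Low → eligible.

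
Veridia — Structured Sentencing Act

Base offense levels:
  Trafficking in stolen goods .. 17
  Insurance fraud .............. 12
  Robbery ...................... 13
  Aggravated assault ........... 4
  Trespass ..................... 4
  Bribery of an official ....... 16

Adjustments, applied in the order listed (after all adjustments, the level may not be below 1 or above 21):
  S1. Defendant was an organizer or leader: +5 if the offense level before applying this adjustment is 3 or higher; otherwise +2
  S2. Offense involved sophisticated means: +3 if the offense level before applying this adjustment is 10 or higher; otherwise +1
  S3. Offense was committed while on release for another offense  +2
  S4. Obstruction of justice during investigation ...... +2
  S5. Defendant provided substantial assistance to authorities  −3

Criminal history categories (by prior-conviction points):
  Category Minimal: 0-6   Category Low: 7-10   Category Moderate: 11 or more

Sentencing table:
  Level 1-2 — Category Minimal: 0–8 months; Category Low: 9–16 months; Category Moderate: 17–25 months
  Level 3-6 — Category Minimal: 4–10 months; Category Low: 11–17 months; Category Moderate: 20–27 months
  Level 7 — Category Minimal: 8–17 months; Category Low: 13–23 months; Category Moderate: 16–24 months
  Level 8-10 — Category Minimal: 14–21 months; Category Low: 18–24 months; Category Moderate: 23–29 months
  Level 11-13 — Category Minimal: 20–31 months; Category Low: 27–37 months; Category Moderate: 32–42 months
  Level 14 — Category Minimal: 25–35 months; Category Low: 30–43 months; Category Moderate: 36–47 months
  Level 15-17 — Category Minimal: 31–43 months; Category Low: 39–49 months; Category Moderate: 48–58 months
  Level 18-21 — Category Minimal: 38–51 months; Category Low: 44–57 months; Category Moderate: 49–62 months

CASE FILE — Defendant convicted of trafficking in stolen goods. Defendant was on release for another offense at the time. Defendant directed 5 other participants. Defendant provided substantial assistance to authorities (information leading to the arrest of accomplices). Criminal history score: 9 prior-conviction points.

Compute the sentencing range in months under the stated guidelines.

44-57 months

Base offense level for trafficking in stolen goods: 17.
S1 applies (level before this adjustment is 17 ≥ 3, so +5): 17 + 5 = 22.
S3 applies: 22 + 2 = 24.
S4 does not apply.
S5 applies: 24 − 3 = 21.
Final offense level: 21.
Criminal history: 9 prior points → Category Low (7-10).
Level 21 falls in the 18-21 band.
Grid: Level 18-21 × Category Low = 44-57 months.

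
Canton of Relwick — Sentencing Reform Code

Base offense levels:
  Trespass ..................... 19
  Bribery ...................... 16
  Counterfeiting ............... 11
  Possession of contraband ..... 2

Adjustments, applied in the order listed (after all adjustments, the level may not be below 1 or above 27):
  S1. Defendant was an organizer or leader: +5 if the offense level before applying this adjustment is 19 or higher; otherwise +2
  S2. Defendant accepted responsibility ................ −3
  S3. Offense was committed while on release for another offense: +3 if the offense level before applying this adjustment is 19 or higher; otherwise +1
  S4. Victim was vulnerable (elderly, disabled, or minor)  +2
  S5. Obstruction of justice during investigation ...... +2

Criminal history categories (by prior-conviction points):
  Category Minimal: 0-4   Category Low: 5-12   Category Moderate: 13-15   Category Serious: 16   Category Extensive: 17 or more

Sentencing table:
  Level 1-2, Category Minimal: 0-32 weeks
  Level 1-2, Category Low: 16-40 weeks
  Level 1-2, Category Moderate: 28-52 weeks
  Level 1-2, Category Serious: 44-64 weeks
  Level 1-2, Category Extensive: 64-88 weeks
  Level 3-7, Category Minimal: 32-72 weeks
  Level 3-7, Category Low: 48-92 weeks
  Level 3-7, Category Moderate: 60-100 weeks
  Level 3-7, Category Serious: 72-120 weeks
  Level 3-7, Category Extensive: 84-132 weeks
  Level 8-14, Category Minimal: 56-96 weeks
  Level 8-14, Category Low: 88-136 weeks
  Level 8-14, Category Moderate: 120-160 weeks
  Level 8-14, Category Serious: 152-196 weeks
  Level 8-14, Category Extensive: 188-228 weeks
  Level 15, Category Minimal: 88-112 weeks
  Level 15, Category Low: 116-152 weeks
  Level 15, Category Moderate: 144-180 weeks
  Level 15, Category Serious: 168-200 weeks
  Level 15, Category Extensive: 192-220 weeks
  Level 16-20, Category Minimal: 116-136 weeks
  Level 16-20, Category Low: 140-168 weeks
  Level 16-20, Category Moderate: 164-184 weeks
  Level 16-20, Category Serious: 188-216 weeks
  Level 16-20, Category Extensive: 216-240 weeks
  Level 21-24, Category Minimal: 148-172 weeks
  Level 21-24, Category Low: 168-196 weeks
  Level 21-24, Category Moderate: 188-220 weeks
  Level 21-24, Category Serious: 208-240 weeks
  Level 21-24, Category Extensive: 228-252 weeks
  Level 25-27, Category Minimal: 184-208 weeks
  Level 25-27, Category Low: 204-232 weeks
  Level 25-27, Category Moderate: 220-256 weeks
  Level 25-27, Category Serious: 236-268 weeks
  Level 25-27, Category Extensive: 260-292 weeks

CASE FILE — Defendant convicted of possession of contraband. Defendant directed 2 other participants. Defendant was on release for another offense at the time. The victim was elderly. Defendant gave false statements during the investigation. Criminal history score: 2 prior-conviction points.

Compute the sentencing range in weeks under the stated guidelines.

Base offense level for possession of contraband: 2.
S1 applies (level before this adjustment is 2 < 19, so +2): 2 + 2 = 4.
S2 does not apply.
S3 applies (level before this adjustment is 4 < 19, so +1): 4 + 1 = 5.
S4 applies: 5 + 2 = 7.
S5 applies: 7 + 2 = 9.
Final offense level: 9.
Criminal history: 2 prior points → Category Minimal (0-4).
Level 9 falls in the 8-14 band.
Grid: Level 8-14 × Category Minimal = 56-96 weeks.

56-96 weeks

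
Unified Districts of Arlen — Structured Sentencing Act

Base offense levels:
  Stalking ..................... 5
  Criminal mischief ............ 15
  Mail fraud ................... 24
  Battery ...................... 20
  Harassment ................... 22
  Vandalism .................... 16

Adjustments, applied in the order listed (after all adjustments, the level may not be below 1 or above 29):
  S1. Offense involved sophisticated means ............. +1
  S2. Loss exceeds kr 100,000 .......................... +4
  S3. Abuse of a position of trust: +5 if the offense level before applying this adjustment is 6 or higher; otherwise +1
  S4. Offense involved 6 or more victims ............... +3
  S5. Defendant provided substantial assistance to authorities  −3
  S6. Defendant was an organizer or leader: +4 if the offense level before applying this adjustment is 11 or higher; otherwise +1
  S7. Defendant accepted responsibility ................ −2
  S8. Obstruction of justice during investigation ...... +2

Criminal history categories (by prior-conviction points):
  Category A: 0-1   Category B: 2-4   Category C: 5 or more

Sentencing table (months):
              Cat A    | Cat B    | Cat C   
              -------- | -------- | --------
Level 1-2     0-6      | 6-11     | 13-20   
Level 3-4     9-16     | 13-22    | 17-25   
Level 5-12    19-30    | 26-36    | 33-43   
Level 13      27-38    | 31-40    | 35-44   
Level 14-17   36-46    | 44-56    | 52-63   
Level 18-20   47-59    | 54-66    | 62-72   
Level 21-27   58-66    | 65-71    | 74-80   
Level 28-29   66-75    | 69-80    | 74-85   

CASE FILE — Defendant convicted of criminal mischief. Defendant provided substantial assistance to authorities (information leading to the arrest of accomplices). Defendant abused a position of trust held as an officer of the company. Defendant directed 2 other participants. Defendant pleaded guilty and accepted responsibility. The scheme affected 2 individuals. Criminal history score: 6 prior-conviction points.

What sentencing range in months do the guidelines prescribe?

62-72 months

Base offense level for criminal mischief: 15.
S3 applies (level before this adjustment is 15 ≥ 6, so +5): 15 + 5 = 20.
S4 does not apply.
S5 applies: 20 − 3 = 17.
S6 applies (level before this adjustment is 17 ≥ 11, so +4): 17 + 4 = 21.
S7 applies: 21 − 2 = 19.
S8 does not apply.
Final offense level: 19.
Criminal history: 6 prior points → Category C (5+).
Level 19 falls in the 18-20 band.
Grid: Level 18-20 × Category C = 62-72 months.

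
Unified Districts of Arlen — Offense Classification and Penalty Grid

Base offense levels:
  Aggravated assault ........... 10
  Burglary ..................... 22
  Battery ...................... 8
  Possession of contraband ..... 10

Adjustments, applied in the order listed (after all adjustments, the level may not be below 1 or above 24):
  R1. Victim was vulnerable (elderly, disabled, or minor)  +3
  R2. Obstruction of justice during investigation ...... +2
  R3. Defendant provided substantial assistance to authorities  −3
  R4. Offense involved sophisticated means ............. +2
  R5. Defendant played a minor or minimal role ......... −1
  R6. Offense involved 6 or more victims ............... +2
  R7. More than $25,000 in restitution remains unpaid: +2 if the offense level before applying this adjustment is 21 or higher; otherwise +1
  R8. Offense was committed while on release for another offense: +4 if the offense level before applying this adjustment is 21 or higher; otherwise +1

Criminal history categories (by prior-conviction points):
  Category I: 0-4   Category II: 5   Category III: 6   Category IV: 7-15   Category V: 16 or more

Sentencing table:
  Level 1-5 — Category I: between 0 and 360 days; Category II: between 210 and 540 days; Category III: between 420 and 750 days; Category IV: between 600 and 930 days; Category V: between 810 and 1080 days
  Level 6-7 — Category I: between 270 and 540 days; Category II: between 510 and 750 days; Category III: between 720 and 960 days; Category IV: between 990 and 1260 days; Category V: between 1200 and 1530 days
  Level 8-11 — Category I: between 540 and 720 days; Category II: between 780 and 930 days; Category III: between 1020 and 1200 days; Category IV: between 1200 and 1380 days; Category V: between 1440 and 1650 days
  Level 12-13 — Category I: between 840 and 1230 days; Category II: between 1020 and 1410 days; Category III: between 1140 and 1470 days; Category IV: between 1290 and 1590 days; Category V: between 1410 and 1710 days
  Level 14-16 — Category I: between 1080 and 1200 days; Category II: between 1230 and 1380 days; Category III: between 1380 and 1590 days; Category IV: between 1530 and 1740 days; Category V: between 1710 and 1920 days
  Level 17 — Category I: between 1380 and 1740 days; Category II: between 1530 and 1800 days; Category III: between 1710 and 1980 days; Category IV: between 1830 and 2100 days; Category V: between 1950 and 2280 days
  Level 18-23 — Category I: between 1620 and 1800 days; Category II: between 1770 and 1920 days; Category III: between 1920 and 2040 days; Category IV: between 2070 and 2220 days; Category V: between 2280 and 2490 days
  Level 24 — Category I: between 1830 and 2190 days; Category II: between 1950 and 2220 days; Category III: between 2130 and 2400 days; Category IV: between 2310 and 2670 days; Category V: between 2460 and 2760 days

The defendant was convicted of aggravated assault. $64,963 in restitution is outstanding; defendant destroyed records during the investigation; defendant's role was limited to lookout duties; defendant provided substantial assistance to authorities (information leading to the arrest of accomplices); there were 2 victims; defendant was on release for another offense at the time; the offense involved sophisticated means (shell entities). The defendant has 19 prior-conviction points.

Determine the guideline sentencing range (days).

Base offense level for aggravated assault: 10.
R2 applies: 10 + 2 = 12.
R3 applies: 12 − 3 = 9.
R4 applies: 9 + 2 = 11.
R5 applies: 11 − 1 = 10.
R6 does not apply.
R7 applies (level before this adjustment is 10 < 21, so +1): 10 + 1 = 11.
R8 applies (level before this adjustment is 11 < 21, so +1): 11 + 1 = 12.
Final offense level: 12.
Criminal history: 19 prior points → Category V (16+).
Level 12 falls in the 12-13 band.
Grid: Level 12-13 × Category V = 1410-1710 days.

1410-1710 days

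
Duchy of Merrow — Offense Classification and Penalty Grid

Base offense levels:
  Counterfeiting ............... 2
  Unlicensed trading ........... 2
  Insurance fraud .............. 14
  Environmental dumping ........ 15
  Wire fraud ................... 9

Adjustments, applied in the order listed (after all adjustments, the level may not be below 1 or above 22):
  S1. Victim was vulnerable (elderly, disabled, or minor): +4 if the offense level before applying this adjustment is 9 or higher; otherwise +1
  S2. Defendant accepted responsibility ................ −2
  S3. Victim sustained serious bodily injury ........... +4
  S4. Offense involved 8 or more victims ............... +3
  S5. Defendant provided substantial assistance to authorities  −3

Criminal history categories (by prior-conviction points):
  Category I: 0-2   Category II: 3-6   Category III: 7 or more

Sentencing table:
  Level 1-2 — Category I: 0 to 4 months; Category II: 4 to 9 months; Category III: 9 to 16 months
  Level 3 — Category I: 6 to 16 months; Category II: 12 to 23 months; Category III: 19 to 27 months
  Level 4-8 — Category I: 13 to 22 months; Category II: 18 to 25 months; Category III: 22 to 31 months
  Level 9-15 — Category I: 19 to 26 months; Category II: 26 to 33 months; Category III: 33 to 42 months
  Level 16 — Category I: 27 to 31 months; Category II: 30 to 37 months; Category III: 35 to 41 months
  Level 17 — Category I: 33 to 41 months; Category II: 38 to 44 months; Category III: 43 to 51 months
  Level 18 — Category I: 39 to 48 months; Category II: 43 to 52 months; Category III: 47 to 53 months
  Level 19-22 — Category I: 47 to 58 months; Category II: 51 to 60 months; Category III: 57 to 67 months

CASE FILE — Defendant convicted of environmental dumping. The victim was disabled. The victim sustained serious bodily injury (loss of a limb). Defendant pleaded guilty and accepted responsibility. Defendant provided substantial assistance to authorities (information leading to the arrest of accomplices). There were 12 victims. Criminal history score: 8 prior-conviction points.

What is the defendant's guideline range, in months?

57-67 months

Base offense level for environmental dumping: 15.
S1 applies (level before this adjustment is 15 ≥ 9, so +4): 15 + 4 = 19.
S2 applies: 19 − 2 = 17.
S3 applies: 17 + 4 = 21.
S4 applies: 21 + 3 = 24.
S5 applies: 24 − 3 = 21.
Final offense level: 21.
Criminal history: 8 prior points → Category III (7+).
Level 21 falls in the 19-22 band.
Grid: Level 19-22 × Category III = 57-67 months.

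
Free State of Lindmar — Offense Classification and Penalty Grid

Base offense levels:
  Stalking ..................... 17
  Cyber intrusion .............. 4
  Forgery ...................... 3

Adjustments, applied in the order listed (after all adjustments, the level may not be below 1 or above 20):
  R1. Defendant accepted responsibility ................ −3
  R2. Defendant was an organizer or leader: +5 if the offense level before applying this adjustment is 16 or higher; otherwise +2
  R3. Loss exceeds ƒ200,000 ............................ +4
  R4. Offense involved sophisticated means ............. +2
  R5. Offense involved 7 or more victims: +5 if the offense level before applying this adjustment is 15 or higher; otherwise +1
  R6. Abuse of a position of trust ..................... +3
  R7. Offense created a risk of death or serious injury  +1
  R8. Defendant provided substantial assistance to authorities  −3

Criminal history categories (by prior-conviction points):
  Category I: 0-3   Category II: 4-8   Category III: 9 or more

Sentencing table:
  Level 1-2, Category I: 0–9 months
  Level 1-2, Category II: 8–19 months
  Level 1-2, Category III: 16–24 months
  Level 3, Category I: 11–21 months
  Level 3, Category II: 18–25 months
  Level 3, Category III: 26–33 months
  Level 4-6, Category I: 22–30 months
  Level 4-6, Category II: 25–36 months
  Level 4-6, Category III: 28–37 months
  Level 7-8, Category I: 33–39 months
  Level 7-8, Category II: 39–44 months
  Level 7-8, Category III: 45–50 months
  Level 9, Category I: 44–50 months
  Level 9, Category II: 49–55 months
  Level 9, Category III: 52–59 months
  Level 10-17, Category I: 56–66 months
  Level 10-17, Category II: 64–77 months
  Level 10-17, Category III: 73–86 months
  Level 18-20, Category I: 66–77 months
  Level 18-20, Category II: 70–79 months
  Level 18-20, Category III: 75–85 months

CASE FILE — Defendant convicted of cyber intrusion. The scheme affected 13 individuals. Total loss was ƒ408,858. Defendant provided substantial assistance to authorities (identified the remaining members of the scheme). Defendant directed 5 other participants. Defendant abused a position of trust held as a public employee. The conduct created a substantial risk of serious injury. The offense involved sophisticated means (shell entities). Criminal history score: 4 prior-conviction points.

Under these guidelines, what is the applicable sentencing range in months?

Base offense level for cyber intrusion: 4.
R1 does not apply.
R2 applies (level before this adjustment is 4 < 16, so +2): 4 + 2 = 6.
R3 applies: 6 + 4 = 10.
R4 applies: 10 + 2 = 12.
R5 applies (level before this adjustment is 12 < 15, so +1): 12 + 1 = 13.
R6 applies: 13 + 3 = 16.
R7 applies: 16 + 1 = 17.
R8 applies: 17 − 3 = 14.
Final offense level: 14.
Criminal history: 4 prior points → Category II (4-8).
Level 14 falls in the 10-17 band.
Grid: Level 10-17 × Category II = 64-77 months.

64-77 months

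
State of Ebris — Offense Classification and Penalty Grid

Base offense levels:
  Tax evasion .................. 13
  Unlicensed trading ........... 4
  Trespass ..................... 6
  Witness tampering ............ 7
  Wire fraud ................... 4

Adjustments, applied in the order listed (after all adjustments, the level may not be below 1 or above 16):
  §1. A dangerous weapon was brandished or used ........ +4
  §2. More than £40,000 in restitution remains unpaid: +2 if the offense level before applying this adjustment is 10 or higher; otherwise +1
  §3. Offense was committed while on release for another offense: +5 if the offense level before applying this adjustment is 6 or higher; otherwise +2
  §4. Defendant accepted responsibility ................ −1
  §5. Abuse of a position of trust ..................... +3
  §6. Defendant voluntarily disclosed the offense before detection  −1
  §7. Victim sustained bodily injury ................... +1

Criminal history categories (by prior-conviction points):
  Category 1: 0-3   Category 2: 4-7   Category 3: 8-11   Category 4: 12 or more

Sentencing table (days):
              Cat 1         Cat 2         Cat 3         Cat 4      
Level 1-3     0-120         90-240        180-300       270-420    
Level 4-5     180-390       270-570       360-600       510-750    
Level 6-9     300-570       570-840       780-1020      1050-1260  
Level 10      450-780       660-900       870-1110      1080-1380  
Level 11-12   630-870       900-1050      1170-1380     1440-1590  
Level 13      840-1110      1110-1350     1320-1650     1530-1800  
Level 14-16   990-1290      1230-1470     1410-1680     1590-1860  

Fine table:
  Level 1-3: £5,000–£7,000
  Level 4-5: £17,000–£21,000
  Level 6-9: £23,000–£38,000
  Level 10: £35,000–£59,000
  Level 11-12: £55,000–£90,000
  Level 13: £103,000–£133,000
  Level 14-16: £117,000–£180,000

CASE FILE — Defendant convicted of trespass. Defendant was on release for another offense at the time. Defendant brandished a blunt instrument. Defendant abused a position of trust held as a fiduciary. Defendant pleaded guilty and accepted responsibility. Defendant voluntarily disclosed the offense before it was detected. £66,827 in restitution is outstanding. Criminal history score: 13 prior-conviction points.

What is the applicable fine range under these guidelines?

Base offense level for trespass: 6.
§1 applies: 6 + 4 = 10.
§2 applies (level before this adjustment is 10 ≥ 10, so +2): 10 + 2 = 12.
§3 applies (level before this adjustment is 12 ≥ 6, so +5): 12 + 5 = 17.
§4 applies: 17 − 1 = 16.
§5 applies: 16 + 3 = 19.
§6 applies: 19 − 1 = 18.
Level 18 exceeds the maximum of 16; capped at 16.
Final offense level: 16.
Level 16 falls in the 14-16 band.
Fine table: Level 14-16 → £117,000–£180,000.

£117,000–£180,000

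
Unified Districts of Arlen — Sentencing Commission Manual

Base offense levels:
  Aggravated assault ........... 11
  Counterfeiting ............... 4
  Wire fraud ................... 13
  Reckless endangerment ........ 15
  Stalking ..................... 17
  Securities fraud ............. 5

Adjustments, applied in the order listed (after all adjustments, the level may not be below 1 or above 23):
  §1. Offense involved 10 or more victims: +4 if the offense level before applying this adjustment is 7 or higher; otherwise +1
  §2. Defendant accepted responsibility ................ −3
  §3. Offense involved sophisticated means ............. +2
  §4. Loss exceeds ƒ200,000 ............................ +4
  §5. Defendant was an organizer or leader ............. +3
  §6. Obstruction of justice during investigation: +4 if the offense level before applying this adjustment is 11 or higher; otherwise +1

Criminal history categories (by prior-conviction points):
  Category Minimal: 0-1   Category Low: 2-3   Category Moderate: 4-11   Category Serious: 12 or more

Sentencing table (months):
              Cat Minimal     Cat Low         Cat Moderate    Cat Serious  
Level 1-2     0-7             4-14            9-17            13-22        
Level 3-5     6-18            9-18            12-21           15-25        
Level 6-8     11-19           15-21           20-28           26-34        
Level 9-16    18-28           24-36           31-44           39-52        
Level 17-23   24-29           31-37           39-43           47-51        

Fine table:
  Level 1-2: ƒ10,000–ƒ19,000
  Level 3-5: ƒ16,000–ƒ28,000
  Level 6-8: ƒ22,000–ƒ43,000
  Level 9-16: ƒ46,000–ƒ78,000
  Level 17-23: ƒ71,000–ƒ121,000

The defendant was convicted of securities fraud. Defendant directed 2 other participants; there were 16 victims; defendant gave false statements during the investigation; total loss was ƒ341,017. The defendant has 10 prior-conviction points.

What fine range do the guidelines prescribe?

ƒ71,000–ƒ121,000

Base offense level for securities fraud: 5.
§1 applies (level before this adjustment is 5 < 7, so +1): 5 + 1 = 6.
§3 does not apply.
§4 applies: 6 + 4 = 10.
§5 applies: 10 + 3 = 13.
§6 applies (level before this adjustment is 13 ≥ 11, so +4): 13 + 4 = 17.
Final offense level: 17.
Level 17 falls in the 17-23 band.
Fine table: Level 17-23 → ƒ71,000–ƒ121,000.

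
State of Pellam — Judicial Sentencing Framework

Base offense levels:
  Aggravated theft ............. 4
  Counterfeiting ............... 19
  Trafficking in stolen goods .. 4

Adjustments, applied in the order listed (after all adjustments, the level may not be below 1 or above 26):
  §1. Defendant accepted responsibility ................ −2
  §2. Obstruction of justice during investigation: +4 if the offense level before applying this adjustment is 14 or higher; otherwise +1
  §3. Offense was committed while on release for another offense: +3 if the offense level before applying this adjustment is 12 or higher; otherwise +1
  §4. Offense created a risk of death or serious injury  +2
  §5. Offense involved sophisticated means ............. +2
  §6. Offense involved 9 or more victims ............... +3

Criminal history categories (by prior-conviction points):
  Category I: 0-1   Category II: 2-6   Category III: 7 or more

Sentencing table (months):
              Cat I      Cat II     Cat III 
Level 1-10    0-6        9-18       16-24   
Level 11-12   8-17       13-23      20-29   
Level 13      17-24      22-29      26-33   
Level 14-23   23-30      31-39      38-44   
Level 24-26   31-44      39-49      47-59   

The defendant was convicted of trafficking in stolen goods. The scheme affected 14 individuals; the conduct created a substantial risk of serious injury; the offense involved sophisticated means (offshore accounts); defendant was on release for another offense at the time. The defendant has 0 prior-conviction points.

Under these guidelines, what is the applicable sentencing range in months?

Base offense level for trafficking in stolen goods: 4.
§2 does not apply.
§3 applies (level before this adjustment is 4 < 12, so +1): 4 + 1 = 5.
§4 applies: 5 + 2 = 7.
§5 applies: 7 + 2 = 9.
§6 applies: 9 + 3 = 12.
Final offense level: 12.
Criminal history: 0 prior points → Category I (0-1).
Level 12 falls in the 11-12 band.
Grid: Level 11-12 × Category I = 8-17 months.

8-17 months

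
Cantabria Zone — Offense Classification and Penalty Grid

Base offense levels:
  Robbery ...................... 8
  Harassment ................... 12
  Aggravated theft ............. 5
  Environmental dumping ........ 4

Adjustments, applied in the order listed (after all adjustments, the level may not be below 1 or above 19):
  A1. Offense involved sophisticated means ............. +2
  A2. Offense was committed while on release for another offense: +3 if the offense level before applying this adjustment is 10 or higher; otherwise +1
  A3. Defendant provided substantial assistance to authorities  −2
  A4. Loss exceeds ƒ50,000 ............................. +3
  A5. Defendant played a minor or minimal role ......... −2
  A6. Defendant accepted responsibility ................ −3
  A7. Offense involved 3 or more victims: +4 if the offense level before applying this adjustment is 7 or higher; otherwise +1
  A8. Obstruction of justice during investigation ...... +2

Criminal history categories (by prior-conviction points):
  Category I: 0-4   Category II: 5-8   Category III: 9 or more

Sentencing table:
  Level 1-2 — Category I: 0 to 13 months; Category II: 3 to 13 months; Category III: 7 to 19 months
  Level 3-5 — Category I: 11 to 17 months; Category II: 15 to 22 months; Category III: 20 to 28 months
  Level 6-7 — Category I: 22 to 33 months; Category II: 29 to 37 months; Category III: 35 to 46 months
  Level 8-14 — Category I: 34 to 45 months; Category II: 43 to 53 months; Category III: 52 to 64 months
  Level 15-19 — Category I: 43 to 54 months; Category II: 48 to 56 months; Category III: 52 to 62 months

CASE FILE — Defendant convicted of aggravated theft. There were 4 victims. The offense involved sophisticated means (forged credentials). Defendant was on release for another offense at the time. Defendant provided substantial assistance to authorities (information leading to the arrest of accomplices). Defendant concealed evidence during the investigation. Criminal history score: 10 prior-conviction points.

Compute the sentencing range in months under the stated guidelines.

52-64 months

Base offense level for aggravated theft: 5.
A1 applies: 5 + 2 = 7.
A2 applies (level before this adjustment is 7 < 10, so +1): 7 + 1 = 8.
A3 applies: 8 − 2 = 6.
A4 does not apply.
A5 does not apply.
A7 applies (level before this adjustment is 6 < 7, so +1): 6 + 1 = 7.
A8 applies: 7 + 2 = 9.
Final offense level: 9.
Criminal history: 10 prior points → Category III (9+).
Level 9 falls in the 8-14 band.
Grid: Level 8-14 × Category III = 52-64 months.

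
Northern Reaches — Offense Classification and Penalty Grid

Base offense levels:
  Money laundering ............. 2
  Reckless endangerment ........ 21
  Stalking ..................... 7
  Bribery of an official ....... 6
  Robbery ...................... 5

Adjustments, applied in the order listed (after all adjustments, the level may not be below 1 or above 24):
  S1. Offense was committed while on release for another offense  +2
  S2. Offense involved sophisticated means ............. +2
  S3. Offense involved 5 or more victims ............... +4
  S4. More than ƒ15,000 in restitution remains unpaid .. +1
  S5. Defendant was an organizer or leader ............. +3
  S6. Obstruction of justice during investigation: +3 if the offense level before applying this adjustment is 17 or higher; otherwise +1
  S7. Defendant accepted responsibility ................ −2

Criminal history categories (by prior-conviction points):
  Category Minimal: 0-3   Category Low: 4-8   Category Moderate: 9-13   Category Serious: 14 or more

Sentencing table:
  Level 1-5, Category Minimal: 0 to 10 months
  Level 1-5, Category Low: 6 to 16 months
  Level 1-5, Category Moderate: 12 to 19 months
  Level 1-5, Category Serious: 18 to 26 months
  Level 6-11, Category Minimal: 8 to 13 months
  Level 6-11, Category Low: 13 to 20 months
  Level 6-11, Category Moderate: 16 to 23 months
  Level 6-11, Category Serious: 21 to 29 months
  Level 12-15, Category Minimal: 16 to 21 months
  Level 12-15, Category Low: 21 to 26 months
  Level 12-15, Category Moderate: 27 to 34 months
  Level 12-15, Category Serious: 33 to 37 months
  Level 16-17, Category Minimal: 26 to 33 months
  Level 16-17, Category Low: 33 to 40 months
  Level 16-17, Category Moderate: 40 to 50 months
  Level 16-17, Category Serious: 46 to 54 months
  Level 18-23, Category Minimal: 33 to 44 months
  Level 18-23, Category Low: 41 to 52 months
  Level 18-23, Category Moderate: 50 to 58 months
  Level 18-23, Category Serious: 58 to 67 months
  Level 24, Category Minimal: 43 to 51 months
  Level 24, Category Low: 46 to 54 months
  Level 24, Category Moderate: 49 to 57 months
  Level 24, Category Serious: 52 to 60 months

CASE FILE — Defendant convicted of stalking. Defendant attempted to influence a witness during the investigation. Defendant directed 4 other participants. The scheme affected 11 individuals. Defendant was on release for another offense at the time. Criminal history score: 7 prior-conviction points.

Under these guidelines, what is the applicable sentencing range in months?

Base offense level for stalking: 7.
S1 applies: 7 + 2 = 9.
S3 applies: 9 + 4 = 13.
S5 applies: 13 + 3 = 16.
S6 applies (level before this adjustment is 16 < 17, so +1): 16 + 1 = 17.
S7 does not apply.
Final offense level: 17.
Criminal history: 7 prior points → Category Low (4-8).
Level 17 falls in the 16-17 band.
Grid: Level 16-17 × Category Low = 33-40 months.

33-40 months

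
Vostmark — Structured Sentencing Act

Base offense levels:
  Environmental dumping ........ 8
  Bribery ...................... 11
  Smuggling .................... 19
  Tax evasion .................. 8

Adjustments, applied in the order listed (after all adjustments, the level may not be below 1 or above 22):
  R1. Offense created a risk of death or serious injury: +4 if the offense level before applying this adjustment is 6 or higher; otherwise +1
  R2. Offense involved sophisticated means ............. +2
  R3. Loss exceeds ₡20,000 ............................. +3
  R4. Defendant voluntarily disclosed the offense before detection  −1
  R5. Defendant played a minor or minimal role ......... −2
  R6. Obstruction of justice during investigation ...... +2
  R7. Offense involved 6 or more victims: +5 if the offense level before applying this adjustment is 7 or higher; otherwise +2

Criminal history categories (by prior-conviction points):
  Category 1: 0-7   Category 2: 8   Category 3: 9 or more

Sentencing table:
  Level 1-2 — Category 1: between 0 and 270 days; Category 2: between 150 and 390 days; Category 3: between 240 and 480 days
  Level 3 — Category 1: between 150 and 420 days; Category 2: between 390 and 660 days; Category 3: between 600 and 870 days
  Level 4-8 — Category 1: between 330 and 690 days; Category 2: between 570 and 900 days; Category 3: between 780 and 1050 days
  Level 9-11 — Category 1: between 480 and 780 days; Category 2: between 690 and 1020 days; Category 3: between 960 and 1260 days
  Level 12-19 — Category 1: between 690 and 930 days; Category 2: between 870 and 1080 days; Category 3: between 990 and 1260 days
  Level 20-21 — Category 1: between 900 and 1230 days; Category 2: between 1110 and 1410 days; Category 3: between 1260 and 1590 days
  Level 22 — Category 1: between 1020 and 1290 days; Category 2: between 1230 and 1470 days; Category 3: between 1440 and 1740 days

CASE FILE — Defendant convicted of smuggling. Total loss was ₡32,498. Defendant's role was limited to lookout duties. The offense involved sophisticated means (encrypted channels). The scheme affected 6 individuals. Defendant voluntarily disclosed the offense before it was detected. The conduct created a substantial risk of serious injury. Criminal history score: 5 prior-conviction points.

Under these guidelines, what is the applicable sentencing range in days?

1020-1290 days

Base offense level for smuggling: 19.
R1 applies (level before this adjustment is 19 ≥ 6, so +4): 19 + 4 = 23.
R2 applies: 23 + 2 = 25.
R3 applies: 25 + 3 = 28.
R4 applies: 28 − 1 = 27.
R5 applies: 27 − 2 = 25.
R6 does not apply.
R7 applies (level before this adjustment is 25 ≥ 7, so +5): 25 + 5 = 30.
Level 30 exceeds the maximum of 22; capped at 22.
Final offense level: 22.
Criminal history: 5 prior points → Category 1 (0-7).
Level 22 falls in the 22 band.
Grid: Level 22 × Category 1 = 1020-1290 days.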